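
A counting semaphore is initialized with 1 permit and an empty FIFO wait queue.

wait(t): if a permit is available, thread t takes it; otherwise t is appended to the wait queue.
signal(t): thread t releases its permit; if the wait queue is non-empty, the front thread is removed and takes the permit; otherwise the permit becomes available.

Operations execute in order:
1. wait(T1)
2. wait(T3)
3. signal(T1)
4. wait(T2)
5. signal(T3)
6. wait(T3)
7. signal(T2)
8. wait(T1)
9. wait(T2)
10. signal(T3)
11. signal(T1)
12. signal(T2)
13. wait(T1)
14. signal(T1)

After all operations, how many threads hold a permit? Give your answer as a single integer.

Step 1: wait(T1) -> count=0 queue=[] holders={T1}
Step 2: wait(T3) -> count=0 queue=[T3] holders={T1}
Step 3: signal(T1) -> count=0 queue=[] holders={T3}
Step 4: wait(T2) -> count=0 queue=[T2] holders={T3}
Step 5: signal(T3) -> count=0 queue=[] holders={T2}
Step 6: wait(T3) -> count=0 queue=[T3] holders={T2}
Step 7: signal(T2) -> count=0 queue=[] holders={T3}
Step 8: wait(T1) -> count=0 queue=[T1] holders={T3}
Step 9: wait(T2) -> count=0 queue=[T1,T2] holders={T3}
Step 10: signal(T3) -> count=0 queue=[T2] holders={T1}
Step 11: signal(T1) -> count=0 queue=[] holders={T2}
Step 12: signal(T2) -> count=1 queue=[] holders={none}
Step 13: wait(T1) -> count=0 queue=[] holders={T1}
Step 14: signal(T1) -> count=1 queue=[] holders={none}
Final holders: {none} -> 0 thread(s)

Answer: 0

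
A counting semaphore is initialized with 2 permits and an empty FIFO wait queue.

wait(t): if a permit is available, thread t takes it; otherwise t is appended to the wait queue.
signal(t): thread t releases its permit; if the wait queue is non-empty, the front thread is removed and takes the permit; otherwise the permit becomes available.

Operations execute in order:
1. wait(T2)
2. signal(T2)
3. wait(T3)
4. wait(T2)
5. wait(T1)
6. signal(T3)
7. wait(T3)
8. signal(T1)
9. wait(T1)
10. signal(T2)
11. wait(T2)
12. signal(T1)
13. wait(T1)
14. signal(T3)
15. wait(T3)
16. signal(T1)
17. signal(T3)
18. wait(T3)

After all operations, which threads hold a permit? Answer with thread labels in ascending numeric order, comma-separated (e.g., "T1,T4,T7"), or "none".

Answer: T2,T3

Derivation:
Step 1: wait(T2) -> count=1 queue=[] holders={T2}
Step 2: signal(T2) -> count=2 queue=[] holders={none}
Step 3: wait(T3) -> count=1 queue=[] holders={T3}
Step 4: wait(T2) -> count=0 queue=[] holders={T2,T3}
Step 5: wait(T1) -> count=0 queue=[T1] holders={T2,T3}
Step 6: signal(T3) -> count=0 queue=[] holders={T1,T2}
Step 7: wait(T3) -> count=0 queue=[T3] holders={T1,T2}
Step 8: signal(T1) -> count=0 queue=[] holders={T2,T3}
Step 9: wait(T1) -> count=0 queue=[T1] holders={T2,T3}
Step 10: signal(T2) -> count=0 queue=[] holders={T1,T3}
Step 11: wait(T2) -> count=0 queue=[T2] holders={T1,T3}
Step 12: signal(T1) -> count=0 queue=[] holders={T2,T3}
Step 13: wait(T1) -> count=0 queue=[T1] holders={T2,T3}
Step 14: signal(T3) -> count=0 queue=[] holders={T1,T2}
Step 15: wait(T3) -> count=0 queue=[T3] holders={T1,T2}
Step 16: signal(T1) -> count=0 queue=[] holders={T2,T3}
Step 17: signal(T3) -> count=1 queue=[] holders={T2}
Step 18: wait(T3) -> count=0 queue=[] holders={T2,T3}
Final holders: T2,T3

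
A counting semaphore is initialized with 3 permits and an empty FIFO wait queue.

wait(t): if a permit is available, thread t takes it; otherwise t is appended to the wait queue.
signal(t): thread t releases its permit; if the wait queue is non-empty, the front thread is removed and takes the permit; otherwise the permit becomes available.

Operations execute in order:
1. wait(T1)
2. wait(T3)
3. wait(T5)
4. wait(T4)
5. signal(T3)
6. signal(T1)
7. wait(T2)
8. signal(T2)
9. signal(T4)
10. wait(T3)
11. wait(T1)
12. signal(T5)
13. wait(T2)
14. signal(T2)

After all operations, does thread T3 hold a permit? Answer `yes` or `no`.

Answer: yes

Derivation:
Step 1: wait(T1) -> count=2 queue=[] holders={T1}
Step 2: wait(T3) -> count=1 queue=[] holders={T1,T3}
Step 3: wait(T5) -> count=0 queue=[] holders={T1,T3,T5}
Step 4: wait(T4) -> count=0 queue=[T4] holders={T1,T3,T5}
Step 5: signal(T3) -> count=0 queue=[] holders={T1,T4,T5}
Step 6: signal(T1) -> count=1 queue=[] holders={T4,T5}
Step 7: wait(T2) -> count=0 queue=[] holders={T2,T4,T5}
Step 8: signal(T2) -> count=1 queue=[] holders={T4,T5}
Step 9: signal(T4) -> count=2 queue=[] holders={T5}
Step 10: wait(T3) -> count=1 queue=[] holders={T3,T5}
Step 11: wait(T1) -> count=0 queue=[] holders={T1,T3,T5}
Step 12: signal(T5) -> count=1 queue=[] holders={T1,T3}
Step 13: wait(T2) -> count=0 queue=[] holders={T1,T2,T3}
Step 14: signal(T2) -> count=1 queue=[] holders={T1,T3}
Final holders: {T1,T3} -> T3 in holders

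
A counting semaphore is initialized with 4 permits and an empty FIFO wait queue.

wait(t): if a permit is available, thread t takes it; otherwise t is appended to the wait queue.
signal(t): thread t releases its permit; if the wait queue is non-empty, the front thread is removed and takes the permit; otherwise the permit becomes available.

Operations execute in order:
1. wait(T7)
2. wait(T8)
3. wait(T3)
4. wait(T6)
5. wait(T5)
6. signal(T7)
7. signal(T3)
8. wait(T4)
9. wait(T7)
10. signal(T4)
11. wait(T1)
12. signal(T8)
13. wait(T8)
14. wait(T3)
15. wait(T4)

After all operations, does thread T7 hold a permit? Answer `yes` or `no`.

Step 1: wait(T7) -> count=3 queue=[] holders={T7}
Step 2: wait(T8) -> count=2 queue=[] holders={T7,T8}
Step 3: wait(T3) -> count=1 queue=[] holders={T3,T7,T8}
Step 4: wait(T6) -> count=0 queue=[] holders={T3,T6,T7,T8}
Step 5: wait(T5) -> count=0 queue=[T5] holders={T3,T6,T7,T8}
Step 6: signal(T7) -> count=0 queue=[] holders={T3,T5,T6,T8}
Step 7: signal(T3) -> count=1 queue=[] holders={T5,T6,T8}
Step 8: wait(T4) -> count=0 queue=[] holders={T4,T5,T6,T8}
Step 9: wait(T7) -> count=0 queue=[T7] holders={T4,T5,T6,T8}
Step 10: signal(T4) -> count=0 queue=[] holders={T5,T6,T7,T8}
Step 11: wait(T1) -> count=0 queue=[T1] holders={T5,T6,T7,T8}
Step 12: signal(T8) -> count=0 queue=[] holders={T1,T5,T6,T7}
Step 13: wait(T8) -> count=0 queue=[T8] holders={T1,T5,T6,T7}
Step 14: wait(T3) -> count=0 queue=[T8,T3] holders={T1,T5,T6,T7}
Step 15: wait(T4) -> count=0 queue=[T8,T3,T4] holders={T1,T5,T6,T7}
Final holders: {T1,T5,T6,T7} -> T7 in holders

Answer: yes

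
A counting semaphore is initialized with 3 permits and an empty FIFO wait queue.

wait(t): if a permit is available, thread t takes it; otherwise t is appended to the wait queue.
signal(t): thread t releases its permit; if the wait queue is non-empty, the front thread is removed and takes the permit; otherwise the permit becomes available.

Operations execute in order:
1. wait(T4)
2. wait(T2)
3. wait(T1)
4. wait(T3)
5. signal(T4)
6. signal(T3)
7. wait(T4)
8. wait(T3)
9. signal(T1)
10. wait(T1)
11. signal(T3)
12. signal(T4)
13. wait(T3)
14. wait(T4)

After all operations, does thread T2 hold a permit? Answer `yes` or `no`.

Step 1: wait(T4) -> count=2 queue=[] holders={T4}
Step 2: wait(T2) -> count=1 queue=[] holders={T2,T4}
Step 3: wait(T1) -> count=0 queue=[] holders={T1,T2,T4}
Step 4: wait(T3) -> count=0 queue=[T3] holders={T1,T2,T4}
Step 5: signal(T4) -> count=0 queue=[] holders={T1,T2,T3}
Step 6: signal(T3) -> count=1 queue=[] holders={T1,T2}
Step 7: wait(T4) -> count=0 queue=[] holders={T1,T2,T4}
Step 8: wait(T3) -> count=0 queue=[T3] holders={T1,T2,T4}
Step 9: signal(T1) -> count=0 queue=[] holders={T2,T3,T4}
Step 10: wait(T1) -> count=0 queue=[T1] holders={T2,T3,T4}
Step 11: signal(T3) -> count=0 queue=[] holders={T1,T2,T4}
Step 12: signal(T4) -> count=1 queue=[] holders={T1,T2}
Step 13: wait(T3) -> count=0 queue=[] holders={T1,T2,T3}
Step 14: wait(T4) -> count=0 queue=[T4] holders={T1,T2,T3}
Final holders: {T1,T2,T3} -> T2 in holders

Answer: yes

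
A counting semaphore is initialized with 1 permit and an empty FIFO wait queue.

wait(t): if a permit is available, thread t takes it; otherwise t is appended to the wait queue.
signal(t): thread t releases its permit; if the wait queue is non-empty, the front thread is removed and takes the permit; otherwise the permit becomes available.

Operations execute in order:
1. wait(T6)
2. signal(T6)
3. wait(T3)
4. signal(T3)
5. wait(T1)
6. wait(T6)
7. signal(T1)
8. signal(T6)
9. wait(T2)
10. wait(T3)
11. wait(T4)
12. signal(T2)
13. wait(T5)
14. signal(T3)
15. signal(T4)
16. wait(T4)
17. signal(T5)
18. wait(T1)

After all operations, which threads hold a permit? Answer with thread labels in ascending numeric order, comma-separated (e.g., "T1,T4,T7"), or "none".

Step 1: wait(T6) -> count=0 queue=[] holders={T6}
Step 2: signal(T6) -> count=1 queue=[] holders={none}
Step 3: wait(T3) -> count=0 queue=[] holders={T3}
Step 4: signal(T3) -> count=1 queue=[] holders={none}
Step 5: wait(T1) -> count=0 queue=[] holders={T1}
Step 6: wait(T6) -> count=0 queue=[T6] holders={T1}
Step 7: signal(T1) -> count=0 queue=[] holders={T6}
Step 8: signal(T6) -> count=1 queue=[] holders={none}
Step 9: wait(T2) -> count=0 queue=[] holders={T2}
Step 10: wait(T3) -> count=0 queue=[T3] holders={T2}
Step 11: wait(T4) -> count=0 queue=[T3,T4] holders={T2}
Step 12: signal(T2) -> count=0 queue=[T4] holders={T3}
Step 13: wait(T5) -> count=0 queue=[T4,T5] holders={T3}
Step 14: signal(T3) -> count=0 queue=[T5] holders={T4}
Step 15: signal(T4) -> count=0 queue=[] holders={T5}
Step 16: wait(T4) -> count=0 queue=[T4] holders={T5}
Step 17: signal(T5) -> count=0 queue=[] holders={T4}
Step 18: wait(T1) -> count=0 queue=[T1] holders={T4}
Final holders: T4

Answer: T4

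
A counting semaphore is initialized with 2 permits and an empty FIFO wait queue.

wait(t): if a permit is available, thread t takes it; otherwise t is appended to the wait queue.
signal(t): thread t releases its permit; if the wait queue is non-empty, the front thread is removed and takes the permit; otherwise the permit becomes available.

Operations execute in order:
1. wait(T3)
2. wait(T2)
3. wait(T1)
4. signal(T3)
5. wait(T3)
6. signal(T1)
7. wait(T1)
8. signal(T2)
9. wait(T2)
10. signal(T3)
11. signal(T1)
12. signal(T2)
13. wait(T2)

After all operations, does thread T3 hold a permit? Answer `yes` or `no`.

Step 1: wait(T3) -> count=1 queue=[] holders={T3}
Step 2: wait(T2) -> count=0 queue=[] holders={T2,T3}
Step 3: wait(T1) -> count=0 queue=[T1] holders={T2,T3}
Step 4: signal(T3) -> count=0 queue=[] holders={T1,T2}
Step 5: wait(T3) -> count=0 queue=[T3] holders={T1,T2}
Step 6: signal(T1) -> count=0 queue=[] holders={T2,T3}
Step 7: wait(T1) -> count=0 queue=[T1] holders={T2,T3}
Step 8: signal(T2) -> count=0 queue=[] holders={T1,T3}
Step 9: wait(T2) -> count=0 queue=[T2] holders={T1,T3}
Step 10: signal(T3) -> count=0 queue=[] holders={T1,T2}
Step 11: signal(T1) -> count=1 queue=[] holders={T2}
Step 12: signal(T2) -> count=2 queue=[] holders={none}
Step 13: wait(T2) -> count=1 queue=[] holders={T2}
Final holders: {T2} -> T3 not in holders

Answer: no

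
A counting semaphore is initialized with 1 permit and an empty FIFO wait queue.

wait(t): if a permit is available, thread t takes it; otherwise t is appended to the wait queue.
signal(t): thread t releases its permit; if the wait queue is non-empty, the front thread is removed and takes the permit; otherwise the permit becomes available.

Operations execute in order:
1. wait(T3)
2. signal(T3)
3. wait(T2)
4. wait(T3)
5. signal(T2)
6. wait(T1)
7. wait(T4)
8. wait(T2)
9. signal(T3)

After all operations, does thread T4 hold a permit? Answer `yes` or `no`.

Step 1: wait(T3) -> count=0 queue=[] holders={T3}
Step 2: signal(T3) -> count=1 queue=[] holders={none}
Step 3: wait(T2) -> count=0 queue=[] holders={T2}
Step 4: wait(T3) -> count=0 queue=[T3] holders={T2}
Step 5: signal(T2) -> count=0 queue=[] holders={T3}
Step 6: wait(T1) -> count=0 queue=[T1] holders={T3}
Step 7: wait(T4) -> count=0 queue=[T1,T4] holders={T3}
Step 8: wait(T2) -> count=0 queue=[T1,T4,T2] holders={T3}
Step 9: signal(T3) -> count=0 queue=[T4,T2] holders={T1}
Final holders: {T1} -> T4 not in holders

Answer: no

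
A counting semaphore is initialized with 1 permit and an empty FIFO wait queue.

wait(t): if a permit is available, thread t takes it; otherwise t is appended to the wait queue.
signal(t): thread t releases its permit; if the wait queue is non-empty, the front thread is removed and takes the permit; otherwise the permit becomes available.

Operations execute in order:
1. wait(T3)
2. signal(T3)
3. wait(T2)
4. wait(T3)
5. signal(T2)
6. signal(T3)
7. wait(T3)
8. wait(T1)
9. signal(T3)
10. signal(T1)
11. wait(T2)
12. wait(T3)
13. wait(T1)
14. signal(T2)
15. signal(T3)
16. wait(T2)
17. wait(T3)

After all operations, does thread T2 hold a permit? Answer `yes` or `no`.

Answer: no

Derivation:
Step 1: wait(T3) -> count=0 queue=[] holders={T3}
Step 2: signal(T3) -> count=1 queue=[] holders={none}
Step 3: wait(T2) -> count=0 queue=[] holders={T2}
Step 4: wait(T3) -> count=0 queue=[T3] holders={T2}
Step 5: signal(T2) -> count=0 queue=[] holders={T3}
Step 6: signal(T3) -> count=1 queue=[] holders={none}
Step 7: wait(T3) -> count=0 queue=[] holders={T3}
Step 8: wait(T1) -> count=0 queue=[T1] holders={T3}
Step 9: signal(T3) -> count=0 queue=[] holders={T1}
Step 10: signal(T1) -> count=1 queue=[] holders={none}
Step 11: wait(T2) -> count=0 queue=[] holders={T2}
Step 12: wait(T3) -> count=0 queue=[T3] holders={T2}
Step 13: wait(T1) -> count=0 queue=[T3,T1] holders={T2}
Step 14: signal(T2) -> count=0 queue=[T1] holders={T3}
Step 15: signal(T3) -> count=0 queue=[] holders={T1}
Step 16: wait(T2) -> count=0 queue=[T2] holders={T1}
Step 17: wait(T3) -> count=0 queue=[T2,T3] holders={T1}
Final holders: {T1} -> T2 not in holders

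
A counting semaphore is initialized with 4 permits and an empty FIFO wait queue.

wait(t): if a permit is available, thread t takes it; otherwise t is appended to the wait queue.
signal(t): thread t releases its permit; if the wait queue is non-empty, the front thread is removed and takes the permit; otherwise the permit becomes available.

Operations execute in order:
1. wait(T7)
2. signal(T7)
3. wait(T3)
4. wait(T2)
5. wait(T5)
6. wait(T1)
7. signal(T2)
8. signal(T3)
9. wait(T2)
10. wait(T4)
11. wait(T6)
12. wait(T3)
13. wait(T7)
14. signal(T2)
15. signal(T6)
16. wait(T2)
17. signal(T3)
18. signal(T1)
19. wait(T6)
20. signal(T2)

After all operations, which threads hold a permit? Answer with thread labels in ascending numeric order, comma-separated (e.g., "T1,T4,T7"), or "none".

Step 1: wait(T7) -> count=3 queue=[] holders={T7}
Step 2: signal(T7) -> count=4 queue=[] holders={none}
Step 3: wait(T3) -> count=3 queue=[] holders={T3}
Step 4: wait(T2) -> count=2 queue=[] holders={T2,T3}
Step 5: wait(T5) -> count=1 queue=[] holders={T2,T3,T5}
Step 6: wait(T1) -> count=0 queue=[] holders={T1,T2,T3,T5}
Step 7: signal(T2) -> count=1 queue=[] holders={T1,T3,T5}
Step 8: signal(T3) -> count=2 queue=[] holders={T1,T5}
Step 9: wait(T2) -> count=1 queue=[] holders={T1,T2,T5}
Step 10: wait(T4) -> count=0 queue=[] holders={T1,T2,T4,T5}
Step 11: wait(T6) -> count=0 queue=[T6] holders={T1,T2,T4,T5}
Step 12: wait(T3) -> count=0 queue=[T6,T3] holders={T1,T2,T4,T5}
Step 13: wait(T7) -> count=0 queue=[T6,T3,T7] holders={T1,T2,T4,T5}
Step 14: signal(T2) -> count=0 queue=[T3,T7] holders={T1,T4,T5,T6}
Step 15: signal(T6) -> count=0 queue=[T7] holders={T1,T3,T4,T5}
Step 16: wait(T2) -> count=0 queue=[T7,T2] holders={T1,T3,T4,T5}
Step 17: signal(T3) -> count=0 queue=[T2] holders={T1,T4,T5,T7}
Step 18: signal(T1) -> count=0 queue=[] holders={T2,T4,T5,T7}
Step 19: wait(T6) -> count=0 queue=[T6] holders={T2,T4,T5,T7}
Step 20: signal(T2) -> count=0 queue=[] holders={T4,T5,T6,T7}
Final holders: T4,T5,T6,T7

Answer: T4,T5,T6,T7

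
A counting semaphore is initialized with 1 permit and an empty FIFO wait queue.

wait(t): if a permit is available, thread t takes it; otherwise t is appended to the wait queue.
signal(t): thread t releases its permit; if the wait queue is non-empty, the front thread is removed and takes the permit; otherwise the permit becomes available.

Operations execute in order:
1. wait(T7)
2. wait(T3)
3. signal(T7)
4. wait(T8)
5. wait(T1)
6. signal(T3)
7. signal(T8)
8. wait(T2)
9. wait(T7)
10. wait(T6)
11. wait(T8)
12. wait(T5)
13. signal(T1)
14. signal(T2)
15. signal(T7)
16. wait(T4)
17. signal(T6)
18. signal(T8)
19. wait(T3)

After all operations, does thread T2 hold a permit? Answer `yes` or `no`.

Step 1: wait(T7) -> count=0 queue=[] holders={T7}
Step 2: wait(T3) -> count=0 queue=[T3] holders={T7}
Step 3: signal(T7) -> count=0 queue=[] holders={T3}
Step 4: wait(T8) -> count=0 queue=[T8] holders={T3}
Step 5: wait(T1) -> count=0 queue=[T8,T1] holders={T3}
Step 6: signal(T3) -> count=0 queue=[T1] holders={T8}
Step 7: signal(T8) -> count=0 queue=[] holders={T1}
Step 8: wait(T2) -> count=0 queue=[T2] holders={T1}
Step 9: wait(T7) -> count=0 queue=[T2,T7] holders={T1}
Step 10: wait(T6) -> count=0 queue=[T2,T7,T6] holders={T1}
Step 11: wait(T8) -> count=0 queue=[T2,T7,T6,T8] holders={T1}
Step 12: wait(T5) -> count=0 queue=[T2,T7,T6,T8,T5] holders={T1}
Step 13: signal(T1) -> count=0 queue=[T7,T6,T8,T5] holders={T2}
Step 14: signal(T2) -> count=0 queue=[T6,T8,T5] holders={T7}
Step 15: signal(T7) -> count=0 queue=[T8,T5] holders={T6}
Step 16: wait(T4) -> count=0 queue=[T8,T5,T4] holders={T6}
Step 17: signal(T6) -> count=0 queue=[T5,T4] holders={T8}
Step 18: signal(T8) -> count=0 queue=[T4] holders={T5}
Step 19: wait(T3) -> count=0 queue=[T4,T3] holders={T5}
Final holders: {T5} -> T2 not in holders

Answer: no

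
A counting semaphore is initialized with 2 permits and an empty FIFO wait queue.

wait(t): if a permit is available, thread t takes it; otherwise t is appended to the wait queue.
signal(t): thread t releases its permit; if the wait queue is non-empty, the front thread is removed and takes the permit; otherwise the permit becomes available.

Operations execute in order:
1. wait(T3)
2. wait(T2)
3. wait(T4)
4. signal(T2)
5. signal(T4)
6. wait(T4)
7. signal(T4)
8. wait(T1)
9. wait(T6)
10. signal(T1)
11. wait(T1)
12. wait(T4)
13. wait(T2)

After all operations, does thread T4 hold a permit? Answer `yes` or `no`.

Step 1: wait(T3) -> count=1 queue=[] holders={T3}
Step 2: wait(T2) -> count=0 queue=[] holders={T2,T3}
Step 3: wait(T4) -> count=0 queue=[T4] holders={T2,T3}
Step 4: signal(T2) -> count=0 queue=[] holders={T3,T4}
Step 5: signal(T4) -> count=1 queue=[] holders={T3}
Step 6: wait(T4) -> count=0 queue=[] holders={T3,T4}
Step 7: signal(T4) -> count=1 queue=[] holders={T3}
Step 8: wait(T1) -> count=0 queue=[] holders={T1,T3}
Step 9: wait(T6) -> count=0 queue=[T6] holders={T1,T3}
Step 10: signal(T1) -> count=0 queue=[] holders={T3,T6}
Step 11: wait(T1) -> count=0 queue=[T1] holders={T3,T6}
Step 12: wait(T4) -> count=0 queue=[T1,T4] holders={T3,T6}
Step 13: wait(T2) -> count=0 queue=[T1,T4,T2] holders={T3,T6}
Final holders: {T3,T6} -> T4 not in holders

Answer: no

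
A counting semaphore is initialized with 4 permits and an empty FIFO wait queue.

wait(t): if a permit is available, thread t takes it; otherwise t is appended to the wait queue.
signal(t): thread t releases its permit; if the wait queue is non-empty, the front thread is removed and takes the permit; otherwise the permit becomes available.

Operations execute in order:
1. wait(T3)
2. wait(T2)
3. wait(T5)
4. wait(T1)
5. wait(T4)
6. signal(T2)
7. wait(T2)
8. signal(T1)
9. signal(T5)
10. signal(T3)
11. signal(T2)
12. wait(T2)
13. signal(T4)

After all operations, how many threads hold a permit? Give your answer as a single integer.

Answer: 1

Derivation:
Step 1: wait(T3) -> count=3 queue=[] holders={T3}
Step 2: wait(T2) -> count=2 queue=[] holders={T2,T3}
Step 3: wait(T5) -> count=1 queue=[] holders={T2,T3,T5}
Step 4: wait(T1) -> count=0 queue=[] holders={T1,T2,T3,T5}
Step 5: wait(T4) -> count=0 queue=[T4] holders={T1,T2,T3,T5}
Step 6: signal(T2) -> count=0 queue=[] holders={T1,T3,T4,T5}
Step 7: wait(T2) -> count=0 queue=[T2] holders={T1,T3,T4,T5}
Step 8: signal(T1) -> count=0 queue=[] holders={T2,T3,T4,T5}
Step 9: signal(T5) -> count=1 queue=[] holders={T2,T3,T4}
Step 10: signal(T3) -> count=2 queue=[] holders={T2,T4}
Step 11: signal(T2) -> count=3 queue=[] holders={T4}
Step 12: wait(T2) -> count=2 queue=[] holders={T2,T4}
Step 13: signal(T4) -> count=3 queue=[] holders={T2}
Final holders: {T2} -> 1 thread(s)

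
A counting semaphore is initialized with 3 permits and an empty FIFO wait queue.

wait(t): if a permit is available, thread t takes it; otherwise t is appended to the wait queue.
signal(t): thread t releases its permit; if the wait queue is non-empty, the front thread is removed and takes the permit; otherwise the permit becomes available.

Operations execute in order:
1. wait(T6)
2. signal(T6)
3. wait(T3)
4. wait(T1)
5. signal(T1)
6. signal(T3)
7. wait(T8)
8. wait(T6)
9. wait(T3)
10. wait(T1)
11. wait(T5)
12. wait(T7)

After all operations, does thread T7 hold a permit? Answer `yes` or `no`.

Step 1: wait(T6) -> count=2 queue=[] holders={T6}
Step 2: signal(T6) -> count=3 queue=[] holders={none}
Step 3: wait(T3) -> count=2 queue=[] holders={T3}
Step 4: wait(T1) -> count=1 queue=[] holders={T1,T3}
Step 5: signal(T1) -> count=2 queue=[] holders={T3}
Step 6: signal(T3) -> count=3 queue=[] holders={none}
Step 7: wait(T8) -> count=2 queue=[] holders={T8}
Step 8: wait(T6) -> count=1 queue=[] holders={T6,T8}
Step 9: wait(T3) -> count=0 queue=[] holders={T3,T6,T8}
Step 10: wait(T1) -> count=0 queue=[T1] holders={T3,T6,T8}
Step 11: wait(T5) -> count=0 queue=[T1,T5] holders={T3,T6,T8}
Step 12: wait(T7) -> count=0 queue=[T1,T5,T7] holders={T3,T6,T8}
Final holders: {T3,T6,T8} -> T7 not in holders

Answer: no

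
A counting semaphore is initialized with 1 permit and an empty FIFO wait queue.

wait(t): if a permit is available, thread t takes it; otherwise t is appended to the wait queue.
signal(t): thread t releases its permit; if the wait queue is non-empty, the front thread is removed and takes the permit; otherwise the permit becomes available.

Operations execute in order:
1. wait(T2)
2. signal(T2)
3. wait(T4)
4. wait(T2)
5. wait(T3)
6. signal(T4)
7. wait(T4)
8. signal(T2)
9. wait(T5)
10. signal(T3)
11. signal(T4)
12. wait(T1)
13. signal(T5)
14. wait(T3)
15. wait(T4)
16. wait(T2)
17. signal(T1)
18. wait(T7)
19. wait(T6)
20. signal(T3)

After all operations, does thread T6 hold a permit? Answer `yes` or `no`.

Step 1: wait(T2) -> count=0 queue=[] holders={T2}
Step 2: signal(T2) -> count=1 queue=[] holders={none}
Step 3: wait(T4) -> count=0 queue=[] holders={T4}
Step 4: wait(T2) -> count=0 queue=[T2] holders={T4}
Step 5: wait(T3) -> count=0 queue=[T2,T3] holders={T4}
Step 6: signal(T4) -> count=0 queue=[T3] holders={T2}
Step 7: wait(T4) -> count=0 queue=[T3,T4] holders={T2}
Step 8: signal(T2) -> count=0 queue=[T4] holders={T3}
Step 9: wait(T5) -> count=0 queue=[T4,T5] holders={T3}
Step 10: signal(T3) -> count=0 queue=[T5] holders={T4}
Step 11: signal(T4) -> count=0 queue=[] holders={T5}
Step 12: wait(T1) -> count=0 queue=[T1] holders={T5}
Step 13: signal(T5) -> count=0 queue=[] holders={T1}
Step 14: wait(T3) -> count=0 queue=[T3] holders={T1}
Step 15: wait(T4) -> count=0 queue=[T3,T4] holders={T1}
Step 16: wait(T2) -> count=0 queue=[T3,T4,T2] holders={T1}
Step 17: signal(T1) -> count=0 queue=[T4,T2] holders={T3}
Step 18: wait(T7) -> count=0 queue=[T4,T2,T7] holders={T3}
Step 19: wait(T6) -> count=0 queue=[T4,T2,T7,T6] holders={T3}
Step 20: signal(T3) -> count=0 queue=[T2,T7,T6] holders={T4}
Final holders: {T4} -> T6 not in holders

Answer: no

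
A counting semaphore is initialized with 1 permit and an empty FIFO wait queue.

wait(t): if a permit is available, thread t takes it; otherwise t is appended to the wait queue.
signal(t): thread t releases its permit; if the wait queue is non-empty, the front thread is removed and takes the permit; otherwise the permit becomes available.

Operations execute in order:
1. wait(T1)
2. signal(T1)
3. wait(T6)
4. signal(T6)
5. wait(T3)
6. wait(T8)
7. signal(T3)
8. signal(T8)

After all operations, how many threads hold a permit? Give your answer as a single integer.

Answer: 0

Derivation:
Step 1: wait(T1) -> count=0 queue=[] holders={T1}
Step 2: signal(T1) -> count=1 queue=[] holders={none}
Step 3: wait(T6) -> count=0 queue=[] holders={T6}
Step 4: signal(T6) -> count=1 queue=[] holders={none}
Step 5: wait(T3) -> count=0 queue=[] holders={T3}
Step 6: wait(T8) -> count=0 queue=[T8] holders={T3}
Step 7: signal(T3) -> count=0 queue=[] holders={T8}
Step 8: signal(T8) -> count=1 queue=[] holders={none}
Final holders: {none} -> 0 thread(s)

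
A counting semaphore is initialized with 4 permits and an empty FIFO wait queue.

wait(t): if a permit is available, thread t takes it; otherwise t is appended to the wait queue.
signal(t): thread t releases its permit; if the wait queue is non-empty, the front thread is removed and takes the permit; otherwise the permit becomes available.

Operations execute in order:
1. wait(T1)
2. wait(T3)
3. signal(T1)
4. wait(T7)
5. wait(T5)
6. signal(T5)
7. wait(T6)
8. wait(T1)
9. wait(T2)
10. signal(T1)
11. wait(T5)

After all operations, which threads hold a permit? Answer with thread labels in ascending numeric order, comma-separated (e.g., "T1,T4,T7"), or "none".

Answer: T2,T3,T6,T7

Derivation:
Step 1: wait(T1) -> count=3 queue=[] holders={T1}
Step 2: wait(T3) -> count=2 queue=[] holders={T1,T3}
Step 3: signal(T1) -> count=3 queue=[] holders={T3}
Step 4: wait(T7) -> count=2 queue=[] holders={T3,T7}
Step 5: wait(T5) -> count=1 queue=[] holders={T3,T5,T7}
Step 6: signal(T5) -> count=2 queue=[] holders={T3,T7}
Step 7: wait(T6) -> count=1 queue=[] holders={T3,T6,T7}
Step 8: wait(T1) -> count=0 queue=[] holders={T1,T3,T6,T7}
Step 9: wait(T2) -> count=0 queue=[T2] holders={T1,T3,T6,T7}
Step 10: signal(T1) -> count=0 queue=[] holders={T2,T3,T6,T7}
Step 11: wait(T5) -> count=0 queue=[T5] holders={T2,T3,T6,T7}
Final holders: T2,T3,T6,T7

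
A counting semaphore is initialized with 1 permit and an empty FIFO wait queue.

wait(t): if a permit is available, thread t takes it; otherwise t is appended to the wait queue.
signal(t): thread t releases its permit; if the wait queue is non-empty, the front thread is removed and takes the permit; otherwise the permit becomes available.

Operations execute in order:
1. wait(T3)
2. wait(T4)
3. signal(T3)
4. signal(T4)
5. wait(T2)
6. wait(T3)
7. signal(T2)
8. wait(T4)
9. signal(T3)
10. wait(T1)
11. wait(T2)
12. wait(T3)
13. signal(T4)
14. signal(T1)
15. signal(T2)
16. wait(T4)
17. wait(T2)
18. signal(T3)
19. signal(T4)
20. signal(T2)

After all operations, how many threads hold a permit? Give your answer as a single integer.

Answer: 0

Derivation:
Step 1: wait(T3) -> count=0 queue=[] holders={T3}
Step 2: wait(T4) -> count=0 queue=[T4] holders={T3}
Step 3: signal(T3) -> count=0 queue=[] holders={T4}
Step 4: signal(T4) -> count=1 queue=[] holders={none}
Step 5: wait(T2) -> count=0 queue=[] holders={T2}
Step 6: wait(T3) -> count=0 queue=[T3] holders={T2}
Step 7: signal(T2) -> count=0 queue=[] holders={T3}
Step 8: wait(T4) -> count=0 queue=[T4] holders={T3}
Step 9: signal(T3) -> count=0 queue=[] holders={T4}
Step 10: wait(T1) -> count=0 queue=[T1] holders={T4}
Step 11: wait(T2) -> count=0 queue=[T1,T2] holders={T4}
Step 12: wait(T3) -> count=0 queue=[T1,T2,T3] holders={T4}
Step 13: signal(T4) -> count=0 queue=[T2,T3] holders={T1}
Step 14: signal(T1) -> count=0 queue=[T3] holders={T2}
Step 15: signal(T2) -> count=0 queue=[] holders={T3}
Step 16: wait(T4) -> count=0 queue=[T4] holders={T3}
Step 17: wait(T2) -> count=0 queue=[T4,T2] holders={T3}
Step 18: signal(T3) -> count=0 queue=[T2] holders={T4}
Step 19: signal(T4) -> count=0 queue=[] holders={T2}
Step 20: signal(T2) -> count=1 queue=[] holders={none}
Final holders: {none} -> 0 thread(s)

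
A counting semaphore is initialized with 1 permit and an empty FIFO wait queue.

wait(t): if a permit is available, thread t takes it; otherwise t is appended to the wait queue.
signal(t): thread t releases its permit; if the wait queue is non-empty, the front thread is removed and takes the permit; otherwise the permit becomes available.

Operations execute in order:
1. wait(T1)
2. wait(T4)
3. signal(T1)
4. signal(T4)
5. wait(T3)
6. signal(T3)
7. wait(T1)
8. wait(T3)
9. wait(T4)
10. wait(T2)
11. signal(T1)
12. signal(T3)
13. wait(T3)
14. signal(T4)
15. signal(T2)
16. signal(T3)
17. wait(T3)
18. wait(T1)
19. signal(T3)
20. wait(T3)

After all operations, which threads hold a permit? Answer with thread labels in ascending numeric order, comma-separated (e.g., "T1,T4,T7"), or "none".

Answer: T1

Derivation:
Step 1: wait(T1) -> count=0 queue=[] holders={T1}
Step 2: wait(T4) -> count=0 queue=[T4] holders={T1}
Step 3: signal(T1) -> count=0 queue=[] holders={T4}
Step 4: signal(T4) -> count=1 queue=[] holders={none}
Step 5: wait(T3) -> count=0 queue=[] holders={T3}
Step 6: signal(T3) -> count=1 queue=[] holders={none}
Step 7: wait(T1) -> count=0 queue=[] holders={T1}
Step 8: wait(T3) -> count=0 queue=[T3] holders={T1}
Step 9: wait(T4) -> count=0 queue=[T3,T4] holders={T1}
Step 10: wait(T2) -> count=0 queue=[T3,T4,T2] holders={T1}
Step 11: signal(T1) -> count=0 queue=[T4,T2] holders={T3}
Step 12: signal(T3) -> count=0 queue=[T2] holders={T4}
Step 13: wait(T3) -> count=0 queue=[T2,T3] holders={T4}
Step 14: signal(T4) -> count=0 queue=[T3] holders={T2}
Step 15: signal(T2) -> count=0 queue=[] holders={T3}
Step 16: signal(T3) -> count=1 queue=[] holders={none}
Step 17: wait(T3) -> count=0 queue=[] holders={T3}
Step 18: wait(T1) -> count=0 queue=[T1] holders={T3}
Step 19: signal(T3) -> count=0 queue=[] holders={T1}
Step 20: wait(T3) -> count=0 queue=[T3] holders={T1}
Final holders: T1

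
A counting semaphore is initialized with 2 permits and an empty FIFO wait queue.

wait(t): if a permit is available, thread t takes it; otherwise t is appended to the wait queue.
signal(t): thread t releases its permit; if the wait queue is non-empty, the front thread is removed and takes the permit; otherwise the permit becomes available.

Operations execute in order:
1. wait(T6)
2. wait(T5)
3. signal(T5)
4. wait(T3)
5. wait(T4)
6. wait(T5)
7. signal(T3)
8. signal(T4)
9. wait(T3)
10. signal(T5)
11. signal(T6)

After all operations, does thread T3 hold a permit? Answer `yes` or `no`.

Step 1: wait(T6) -> count=1 queue=[] holders={T6}
Step 2: wait(T5) -> count=0 queue=[] holders={T5,T6}
Step 3: signal(T5) -> count=1 queue=[] holders={T6}
Step 4: wait(T3) -> count=0 queue=[] holders={T3,T6}
Step 5: wait(T4) -> count=0 queue=[T4] holders={T3,T6}
Step 6: wait(T5) -> count=0 queue=[T4,T5] holders={T3,T6}
Step 7: signal(T3) -> count=0 queue=[T5] holders={T4,T6}
Step 8: signal(T4) -> count=0 queue=[] holders={T5,T6}
Step 9: wait(T3) -> count=0 queue=[T3] holders={T5,T6}
Step 10: signal(T5) -> count=0 queue=[] holders={T3,T6}
Step 11: signal(T6) -> count=1 queue=[] holders={T3}
Final holders: {T3} -> T3 in holders

Answer: yes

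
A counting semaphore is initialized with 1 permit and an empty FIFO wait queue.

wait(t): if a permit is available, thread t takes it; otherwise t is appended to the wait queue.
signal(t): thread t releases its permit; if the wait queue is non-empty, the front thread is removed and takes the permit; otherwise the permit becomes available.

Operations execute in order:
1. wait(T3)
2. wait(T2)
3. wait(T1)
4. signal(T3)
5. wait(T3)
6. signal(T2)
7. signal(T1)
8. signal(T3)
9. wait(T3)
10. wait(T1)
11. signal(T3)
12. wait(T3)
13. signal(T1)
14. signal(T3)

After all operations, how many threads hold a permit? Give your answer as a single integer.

Answer: 0

Derivation:
Step 1: wait(T3) -> count=0 queue=[] holders={T3}
Step 2: wait(T2) -> count=0 queue=[T2] holders={T3}
Step 3: wait(T1) -> count=0 queue=[T2,T1] holders={T3}
Step 4: signal(T3) -> count=0 queue=[T1] holders={T2}
Step 5: wait(T3) -> count=0 queue=[T1,T3] holders={T2}
Step 6: signal(T2) -> count=0 queue=[T3] holders={T1}
Step 7: signal(T1) -> count=0 queue=[] holders={T3}
Step 8: signal(T3) -> count=1 queue=[] holders={none}
Step 9: wait(T3) -> count=0 queue=[] holders={T3}
Step 10: wait(T1) -> count=0 queue=[T1] holders={T3}
Step 11: signal(T3) -> count=0 queue=[] holders={T1}
Step 12: wait(T3) -> count=0 queue=[T3] holders={T1}
Step 13: signal(T1) -> count=0 queue=[] holders={T3}
Step 14: signal(T3) -> count=1 queue=[] holders={none}
Final holders: {none} -> 0 thread(s)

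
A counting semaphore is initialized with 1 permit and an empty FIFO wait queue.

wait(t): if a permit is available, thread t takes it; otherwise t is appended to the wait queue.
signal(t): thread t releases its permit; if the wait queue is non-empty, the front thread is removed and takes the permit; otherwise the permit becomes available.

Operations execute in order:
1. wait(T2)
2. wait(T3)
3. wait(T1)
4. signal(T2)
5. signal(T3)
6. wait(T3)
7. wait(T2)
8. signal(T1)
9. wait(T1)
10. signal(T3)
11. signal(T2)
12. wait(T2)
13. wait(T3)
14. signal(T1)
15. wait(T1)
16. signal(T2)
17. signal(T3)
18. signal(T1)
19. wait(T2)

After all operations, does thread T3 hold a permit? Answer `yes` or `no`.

Answer: no

Derivation:
Step 1: wait(T2) -> count=0 queue=[] holders={T2}
Step 2: wait(T3) -> count=0 queue=[T3] holders={T2}
Step 3: wait(T1) -> count=0 queue=[T3,T1] holders={T2}
Step 4: signal(T2) -> count=0 queue=[T1] holders={T3}
Step 5: signal(T3) -> count=0 queue=[] holders={T1}
Step 6: wait(T3) -> count=0 queue=[T3] holders={T1}
Step 7: wait(T2) -> count=0 queue=[T3,T2] holders={T1}
Step 8: signal(T1) -> count=0 queue=[T2] holders={T3}
Step 9: wait(T1) -> count=0 queue=[T2,T1] holders={T3}
Step 10: signal(T3) -> count=0 queue=[T1] holders={T2}
Step 11: signal(T2) -> count=0 queue=[] holders={T1}
Step 12: wait(T2) -> count=0 queue=[T2] holders={T1}
Step 13: wait(T3) -> count=0 queue=[T2,T3] holders={T1}
Step 14: signal(T1) -> count=0 queue=[T3] holders={T2}
Step 15: wait(T1) -> count=0 queue=[T3,T1] holders={T2}
Step 16: signal(T2) -> count=0 queue=[T1] holders={T3}
Step 17: signal(T3) -> count=0 queue=[] holders={T1}
Step 18: signal(T1) -> count=1 queue=[] holders={none}
Step 19: wait(T2) -> count=0 queue=[] holders={T2}
Final holders: {T2} -> T3 not in holders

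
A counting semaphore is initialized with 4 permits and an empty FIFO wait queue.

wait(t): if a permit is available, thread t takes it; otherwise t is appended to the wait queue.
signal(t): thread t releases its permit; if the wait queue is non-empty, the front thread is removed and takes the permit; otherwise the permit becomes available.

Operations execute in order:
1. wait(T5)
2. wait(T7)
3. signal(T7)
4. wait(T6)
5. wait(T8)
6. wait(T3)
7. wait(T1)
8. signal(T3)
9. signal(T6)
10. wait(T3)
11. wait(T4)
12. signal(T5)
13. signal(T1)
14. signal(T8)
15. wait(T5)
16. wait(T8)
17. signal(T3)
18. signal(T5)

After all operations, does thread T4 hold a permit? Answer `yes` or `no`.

Step 1: wait(T5) -> count=3 queue=[] holders={T5}
Step 2: wait(T7) -> count=2 queue=[] holders={T5,T7}
Step 3: signal(T7) -> count=3 queue=[] holders={T5}
Step 4: wait(T6) -> count=2 queue=[] holders={T5,T6}
Step 5: wait(T8) -> count=1 queue=[] holders={T5,T6,T8}
Step 6: wait(T3) -> count=0 queue=[] holders={T3,T5,T6,T8}
Step 7: wait(T1) -> count=0 queue=[T1] holders={T3,T5,T6,T8}
Step 8: signal(T3) -> count=0 queue=[] holders={T1,T5,T6,T8}
Step 9: signal(T6) -> count=1 queue=[] holders={T1,T5,T8}
Step 10: wait(T3) -> count=0 queue=[] holders={T1,T3,T5,T8}
Step 11: wait(T4) -> count=0 queue=[T4] holders={T1,T3,T5,T8}
Step 12: signal(T5) -> count=0 queue=[] holders={T1,T3,T4,T8}
Step 13: signal(T1) -> count=1 queue=[] holders={T3,T4,T8}
Step 14: signal(T8) -> count=2 queue=[] holders={T3,T4}
Step 15: wait(T5) -> count=1 queue=[] holders={T3,T4,T5}
Step 16: wait(T8) -> count=0 queue=[] holders={T3,T4,T5,T8}
Step 17: signal(T3) -> count=1 queue=[] holders={T4,T5,T8}
Step 18: signal(T5) -> count=2 queue=[] holders={T4,T8}
Final holders: {T4,T8} -> T4 in holders

Answer: yes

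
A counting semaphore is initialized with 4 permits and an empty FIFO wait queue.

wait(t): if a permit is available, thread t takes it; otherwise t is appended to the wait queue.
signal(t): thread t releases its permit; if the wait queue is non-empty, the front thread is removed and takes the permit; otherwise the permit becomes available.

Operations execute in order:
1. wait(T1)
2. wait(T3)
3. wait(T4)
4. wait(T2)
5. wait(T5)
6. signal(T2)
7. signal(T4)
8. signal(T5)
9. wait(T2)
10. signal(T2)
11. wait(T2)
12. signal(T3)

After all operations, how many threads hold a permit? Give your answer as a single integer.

Answer: 2

Derivation:
Step 1: wait(T1) -> count=3 queue=[] holders={T1}
Step 2: wait(T3) -> count=2 queue=[] holders={T1,T3}
Step 3: wait(T4) -> count=1 queue=[] holders={T1,T3,T4}
Step 4: wait(T2) -> count=0 queue=[] holders={T1,T2,T3,T4}
Step 5: wait(T5) -> count=0 queue=[T5] holders={T1,T2,T3,T4}
Step 6: signal(T2) -> count=0 queue=[] holders={T1,T3,T4,T5}
Step 7: signal(T4) -> count=1 queue=[] holders={T1,T3,T5}
Step 8: signal(T5) -> count=2 queue=[] holders={T1,T3}
Step 9: wait(T2) -> count=1 queue=[] holders={T1,T2,T3}
Step 10: signal(T2) -> count=2 queue=[] holders={T1,T3}
Step 11: wait(T2) -> count=1 queue=[] holders={T1,T2,T3}
Step 12: signal(T3) -> count=2 queue=[] holders={T1,T2}
Final holders: {T1,T2} -> 2 thread(s)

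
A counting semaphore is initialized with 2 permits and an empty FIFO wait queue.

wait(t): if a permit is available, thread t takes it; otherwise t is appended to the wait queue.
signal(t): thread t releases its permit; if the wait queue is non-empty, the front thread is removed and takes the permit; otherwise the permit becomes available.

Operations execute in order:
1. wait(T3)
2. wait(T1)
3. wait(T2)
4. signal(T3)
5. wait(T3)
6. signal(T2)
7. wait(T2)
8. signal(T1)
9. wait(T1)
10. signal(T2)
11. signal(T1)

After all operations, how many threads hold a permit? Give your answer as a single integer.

Answer: 1

Derivation:
Step 1: wait(T3) -> count=1 queue=[] holders={T3}
Step 2: wait(T1) -> count=0 queue=[] holders={T1,T3}
Step 3: wait(T2) -> count=0 queue=[T2] holders={T1,T3}
Step 4: signal(T3) -> count=0 queue=[] holders={T1,T2}
Step 5: wait(T3) -> count=0 queue=[T3] holders={T1,T2}
Step 6: signal(T2) -> count=0 queue=[] holders={T1,T3}
Step 7: wait(T2) -> count=0 queue=[T2] holders={T1,T3}
Step 8: signal(T1) -> count=0 queue=[] holders={T2,T3}
Step 9: wait(T1) -> count=0 queue=[T1] holders={T2,T3}
Step 10: signal(T2) -> count=0 queue=[] holders={T1,T3}
Step 11: signal(T1) -> count=1 queue=[] holders={T3}
Final holders: {T3} -> 1 thread(s)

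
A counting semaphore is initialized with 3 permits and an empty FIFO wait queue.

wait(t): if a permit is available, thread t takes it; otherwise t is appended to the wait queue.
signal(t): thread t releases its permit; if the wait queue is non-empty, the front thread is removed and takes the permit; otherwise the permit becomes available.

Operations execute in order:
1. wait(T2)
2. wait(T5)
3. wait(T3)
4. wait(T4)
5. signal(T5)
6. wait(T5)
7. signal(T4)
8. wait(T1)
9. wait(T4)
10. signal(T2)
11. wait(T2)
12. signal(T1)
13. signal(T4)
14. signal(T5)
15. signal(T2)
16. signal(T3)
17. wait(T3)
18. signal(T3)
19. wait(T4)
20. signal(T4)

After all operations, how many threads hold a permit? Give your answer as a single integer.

Step 1: wait(T2) -> count=2 queue=[] holders={T2}
Step 2: wait(T5) -> count=1 queue=[] holders={T2,T5}
Step 3: wait(T3) -> count=0 queue=[] holders={T2,T3,T5}
Step 4: wait(T4) -> count=0 queue=[T4] holders={T2,T3,T5}
Step 5: signal(T5) -> count=0 queue=[] holders={T2,T3,T4}
Step 6: wait(T5) -> count=0 queue=[T5] holders={T2,T3,T4}
Step 7: signal(T4) -> count=0 queue=[] holders={T2,T3,T5}
Step 8: wait(T1) -> count=0 queue=[T1] holders={T2,T3,T5}
Step 9: wait(T4) -> count=0 queue=[T1,T4] holders={T2,T3,T5}
Step 10: signal(T2) -> count=0 queue=[T4] holders={T1,T3,T5}
Step 11: wait(T2) -> count=0 queue=[T4,T2] holders={T1,T3,T5}
Step 12: signal(T1) -> count=0 queue=[T2] holders={T3,T4,T5}
Step 13: signal(T4) -> count=0 queue=[] holders={T2,T3,T5}
Step 14: signal(T5) -> count=1 queue=[] holders={T2,T3}
Step 15: signal(T2) -> count=2 queue=[] holders={T3}
Step 16: signal(T3) -> count=3 queue=[] holders={none}
Step 17: wait(T3) -> count=2 queue=[] holders={T3}
Step 18: signal(T3) -> count=3 queue=[] holders={none}
Step 19: wait(T4) -> count=2 queue=[] holders={T4}
Step 20: signal(T4) -> count=3 queue=[] holders={none}
Final holders: {none} -> 0 thread(s)

Answer: 0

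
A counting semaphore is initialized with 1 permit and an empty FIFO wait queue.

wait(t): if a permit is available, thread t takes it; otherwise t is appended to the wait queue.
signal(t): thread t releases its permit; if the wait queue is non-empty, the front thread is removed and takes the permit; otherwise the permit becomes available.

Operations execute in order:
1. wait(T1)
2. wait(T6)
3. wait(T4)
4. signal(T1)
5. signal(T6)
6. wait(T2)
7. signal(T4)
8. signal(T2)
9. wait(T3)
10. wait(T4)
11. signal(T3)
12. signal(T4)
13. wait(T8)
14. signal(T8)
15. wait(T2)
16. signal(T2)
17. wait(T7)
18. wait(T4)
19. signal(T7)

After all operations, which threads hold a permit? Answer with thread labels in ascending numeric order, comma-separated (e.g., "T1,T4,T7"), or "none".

Answer: T4

Derivation:
Step 1: wait(T1) -> count=0 queue=[] holders={T1}
Step 2: wait(T6) -> count=0 queue=[T6] holders={T1}
Step 3: wait(T4) -> count=0 queue=[T6,T4] holders={T1}
Step 4: signal(T1) -> count=0 queue=[T4] holders={T6}
Step 5: signal(T6) -> count=0 queue=[] holders={T4}
Step 6: wait(T2) -> count=0 queue=[T2] holders={T4}
Step 7: signal(T4) -> count=0 queue=[] holders={T2}
Step 8: signal(T2) -> count=1 queue=[] holders={none}
Step 9: wait(T3) -> count=0 queue=[] holders={T3}
Step 10: wait(T4) -> count=0 queue=[T4] holders={T3}
Step 11: signal(T3) -> count=0 queue=[] holders={T4}
Step 12: signal(T4) -> count=1 queue=[] holders={none}
Step 13: wait(T8) -> count=0 queue=[] holders={T8}
Step 14: signal(T8) -> count=1 queue=[] holders={none}
Step 15: wait(T2) -> count=0 queue=[] holders={T2}
Step 16: signal(T2) -> count=1 queue=[] holders={none}
Step 17: wait(T7) -> count=0 queue=[] holders={T7}
Step 18: wait(T4) -> count=0 queue=[T4] holders={T7}
Step 19: signal(T7) -> count=0 queue=[] holders={T4}
Final holders: T4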